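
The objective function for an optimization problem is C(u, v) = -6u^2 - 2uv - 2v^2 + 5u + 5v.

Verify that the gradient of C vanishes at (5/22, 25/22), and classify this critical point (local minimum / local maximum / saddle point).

local maximum

∇C = (-12u - 2v + 5, -2u - 4v + 5); substituting (5/22, 25/22) gives ∇C = (0, 0), so (5/22, 25/22) is indeed a critical point.
The Hessian of C is constant: H = [[-12, -2], [-2, -4]].
det(H) = (-12)·(-4) − (-2)² = 44.
det(H) > 0 and tr(H) = -16 < 0, so H is negative definite and the point is a local maximum.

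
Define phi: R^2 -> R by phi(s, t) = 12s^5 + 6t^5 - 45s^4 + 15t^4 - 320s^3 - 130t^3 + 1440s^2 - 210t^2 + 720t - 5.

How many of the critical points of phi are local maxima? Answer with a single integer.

4

phi separates as a function of s plus a function of t, so ∇phi=0 decouples.
∂phi/∂s = 60s(s - 4)(s - 3)(s + 4) = 0 at s ∈ {-4, 0, 3, 4}; ∂phi/∂t = 30(t - 3)(t - 1)(t + 2)(t + 4) = 0 at t ∈ {-4, -2, 1, 3}.
The Hessian is diagonal: diag(phi_ss, phi_tt). Second derivatives: phi_ss(-4)=-13440, phi_ss(0)=2880, phi_ss(3)=-1260, phi_ss(4)=1920; phi_tt(-4)=-2100, phi_tt(-2)=900, phi_tt(1)=-900, phi_tt(3)=2100.
Local maxima occur where both diagonal entries negative: (-4, -4), (-4, 1), (3, -4), (3, 1). Count: 4.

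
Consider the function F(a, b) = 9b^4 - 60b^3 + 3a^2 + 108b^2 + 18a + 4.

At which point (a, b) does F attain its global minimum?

F(a,b) separates as P(a) + Q(b) + 4, so its minimum is min P + min Q + 4.
P'(a) = 6a + 18 vanishes at a ∈ {-3}; Q'(b) = 36b(b - 3)(b - 2) vanishes at b ∈ {0, 2, 3}.
Local minima of P (where P''>0): P(-3)=-27. Local minima of Q: Q(0)=0, Q(3)=81.
So the global minimum of F is P(-3) + Q(0) + 4 = -27 + 0 + 4 = -23, attained at (-3, 0).

(-3, 0)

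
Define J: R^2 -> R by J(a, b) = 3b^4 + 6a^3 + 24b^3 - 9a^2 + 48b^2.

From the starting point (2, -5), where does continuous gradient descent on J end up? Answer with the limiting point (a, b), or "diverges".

J is separable, so gradient descent decouples: a follows -∂J/∂a, b follows -∂J/∂b.
∂J/∂a = 18a(a - 1); at a=2 this is 36, so a decreases.
∂J/∂b = 12b(b + 2)(b + 4); at b=-5 this is -180, so b increases.
a converges to its nearest critical value 1 (a local min of the a-part); b converges to -4. The iterate converges to (1, -4).

(1, -4)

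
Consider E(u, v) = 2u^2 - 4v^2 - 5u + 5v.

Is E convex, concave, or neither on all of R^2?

neither

E is quadratic, so its Hessian is the constant matrix H = [[4, 0], [0, -8]].
det(H) = -32, tr(H) = -4.
det(H) < 0, so H is indefinite: neither convex nor concave.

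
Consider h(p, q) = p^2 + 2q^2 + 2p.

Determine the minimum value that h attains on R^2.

-1

h(p,q) separates as A(p) + B(q), so its minimum is min A + min B.
A'(p) = 2p + 2 vanishes at p ∈ {-1}; B'(q) = 4q vanishes at q ∈ {0}.
Local minima of A (where A''>0): A(-1)=-1. Local minima of B: B(0)=0.
So the global minimum of h is A(-1) + B(0) = -1 + 0 = -1, attained at (-1, 0).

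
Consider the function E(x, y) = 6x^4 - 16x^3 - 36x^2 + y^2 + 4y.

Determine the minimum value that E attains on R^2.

-274

E(x,y) separates as P(x) + Q(y), so its minimum is min P + min Q.
P'(x) = 24x(x - 3)(x + 1) vanishes at x ∈ {-1, 0, 3}; Q'(y) = 2y + 4 vanishes at y ∈ {-2}.
Local minima of P (where P''>0): P(-1)=-14, P(3)=-270. Local minima of Q: Q(-2)=-4.
So the global minimum of E is P(3) + Q(-2) = -270 − 4 = -274, attained at (3, -2).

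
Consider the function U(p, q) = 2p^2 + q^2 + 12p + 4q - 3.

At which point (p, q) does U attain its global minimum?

U(p,q) separates as A(p) + B(q) − 3, so its minimum is min A + min B − 3.
A'(p) = 4p + 12 vanishes at p ∈ {-3}; B'(q) = 2q + 4 vanishes at q ∈ {-2}.
Local minima of A (where A''>0): A(-3)=-18. Local minima of B: B(-2)=-4.
So the global minimum of U is A(-3) + B(-2) − 3 = -18 − 4 − 3 = -25, attained at (-3, -2).

(-3, -2)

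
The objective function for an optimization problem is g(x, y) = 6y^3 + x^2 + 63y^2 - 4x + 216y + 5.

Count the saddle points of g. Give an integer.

1

g separates as a function of x plus a function of y, so ∇g=0 decouples.
∂g/∂x = 2(x - 2) = 0 at x ∈ {2}; ∂g/∂y = 18(y + 3)(y + 4) = 0 at y ∈ {-4, -3}.
The Hessian is diagonal: diag(g_xx, g_yy). Second derivatives: g_xx(2)=2; g_yy(-4)=-18, g_yy(-3)=18.
Saddle points occur where the two diagonal entries have opposite signs: (2, -4). Count: 1.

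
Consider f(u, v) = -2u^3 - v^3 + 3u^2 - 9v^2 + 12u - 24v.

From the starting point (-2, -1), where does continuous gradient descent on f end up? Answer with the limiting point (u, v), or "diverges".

f is separable, so gradient descent decouples: u follows -∂f/∂u, v follows -∂f/∂v.
∂f/∂u = -6(u - 2)(u + 1); at u=-2 this is -24, so u increases.
∂f/∂v = -3(v + 2)(v + 4); at v=-1 this is -9, so v increases.
The v-coordinate has no critical point in that direction and runs off to infinity.

diverges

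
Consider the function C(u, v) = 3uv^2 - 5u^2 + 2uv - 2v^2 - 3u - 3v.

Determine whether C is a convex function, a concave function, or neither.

The term 3uv^2 is cubic, so the Hessian is not constant.
∂²C/∂v² = 6u - 4, which takes both signs as u varies (negative for sufficiently negative u). A diagonal entry of the Hessian changing sign means the Hessian is neither positive- nor negative-semidefinite on all of R^2.

neither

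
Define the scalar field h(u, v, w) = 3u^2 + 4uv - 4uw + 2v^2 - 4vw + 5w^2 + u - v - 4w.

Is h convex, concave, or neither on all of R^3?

h is quadratic, so its Hessian is the constant matrix H = [[6, 4, -4], [4, 4, -4], [-4, -4, 10]].
Leading principal minors: 6, 8, 48.
All positive ⇒ H ≻ 0 ⇒ convex.

convex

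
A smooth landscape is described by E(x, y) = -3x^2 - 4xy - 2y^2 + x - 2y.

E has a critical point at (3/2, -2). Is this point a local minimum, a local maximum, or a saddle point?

The Hessian of E is constant: H = [[-6, -4], [-4, -4]].
det(H) = (-6)·(-4) − (-4)² = 8.
det(H) > 0 and tr(H) = -10 < 0, so H is negative definite and the point is a local maximum.

local maximum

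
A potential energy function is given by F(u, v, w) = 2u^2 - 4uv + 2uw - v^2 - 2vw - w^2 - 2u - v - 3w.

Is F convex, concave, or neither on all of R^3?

F is quadratic, so its Hessian is the constant matrix H = [[4, -4, 2], [-4, -2, -2], [2, -2, -2]].
Leading principal minors: 4, -24, 72.
Neither pattern holds ⇒ H is indefinite ⇒ neither convex nor concave.

neither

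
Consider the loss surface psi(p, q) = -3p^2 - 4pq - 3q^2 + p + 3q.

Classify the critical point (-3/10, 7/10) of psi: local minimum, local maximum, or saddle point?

The Hessian of psi is constant: H = [[-6, -4], [-4, -6]].
det(H) = (-6)·(-6) − (-4)² = 20.
det(H) > 0 and tr(H) = -12 < 0, so H is negative definite and the point is a local maximum.

local maximum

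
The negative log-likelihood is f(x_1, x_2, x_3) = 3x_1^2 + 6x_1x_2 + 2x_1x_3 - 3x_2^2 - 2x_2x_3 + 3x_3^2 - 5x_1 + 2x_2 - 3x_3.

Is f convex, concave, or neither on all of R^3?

f is quadratic, so its Hessian is the constant matrix H = [[6, 6, 2], [6, -6, -2], [2, -2, 6]].
Leading principal minors: 6, -72, -480.
Neither pattern holds ⇒ H is indefinite ⇒ neither convex nor concave.

neither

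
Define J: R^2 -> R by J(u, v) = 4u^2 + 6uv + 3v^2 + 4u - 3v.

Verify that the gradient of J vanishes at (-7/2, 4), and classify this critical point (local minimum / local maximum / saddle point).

local minimum

∇J = (8u + 6v + 4, 6u + 6v - 3); substituting (-7/2, 4) gives ∇J = (0, 0), so (-7/2, 4) is indeed a critical point.
The Hessian of J is constant: H = [[8, 6], [6, 6]].
det(H) = 8·6 − 6² = 12.
det(H) > 0 and tr(H) = 14 > 0, so H is positive definite and the point is a local minimum.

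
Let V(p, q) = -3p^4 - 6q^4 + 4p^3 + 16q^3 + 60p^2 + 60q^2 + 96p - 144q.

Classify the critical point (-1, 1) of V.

The mixed partial ∂²V/∂p∂q is 0, so the Hessian at any point is diag(V_pp, V_qq) = diag(12(-3p^2 + 2p + 10), 24(-3q^2 + 4q + 5)).
At (-1, 1): H = diag(60, 144).
Both eigenvalues are positive, so H is positive definite: a local minimum.

local minimum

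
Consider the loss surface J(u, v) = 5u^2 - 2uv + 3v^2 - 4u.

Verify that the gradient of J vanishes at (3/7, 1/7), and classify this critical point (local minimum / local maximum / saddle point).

∇J = (10u - 2v - 4, -2u + 6v); substituting (3/7, 1/7) gives ∇J = (0, 0), so (3/7, 1/7) is indeed a critical point.
The Hessian of J is constant: H = [[10, -2], [-2, 6]].
det(H) = 10·6 − (-2)² = 56.
det(H) > 0 and tr(H) = 16 > 0, so H is positive definite and the point is a local minimum.

local minimum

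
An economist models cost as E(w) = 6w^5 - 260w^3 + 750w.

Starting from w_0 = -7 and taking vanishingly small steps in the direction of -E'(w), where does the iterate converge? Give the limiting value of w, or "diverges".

E'(w) = 30(w - 5)(w - 1)(w + 1)(w + 5), so E'(-7) = 34560.
Gradient descent moves in the -E' direction, i.e. w is decreasing.
There is no critical point below w=-7, and E' keeps the same sign, so the iterate runs off to −∞.

diverges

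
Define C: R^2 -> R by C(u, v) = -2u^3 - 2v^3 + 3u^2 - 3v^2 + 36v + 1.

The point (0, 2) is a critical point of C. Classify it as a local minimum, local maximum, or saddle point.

The mixed partial ∂²C/∂u∂v is 0, so the Hessian at any point is diag(C_uu, C_vv) = diag(6(-2u + 1), -6(2v + 1)).
At (0, 2): H = diag(6, -30).
The eigenvalues have opposite signs, so H is indefinite: a saddle point.

saddle point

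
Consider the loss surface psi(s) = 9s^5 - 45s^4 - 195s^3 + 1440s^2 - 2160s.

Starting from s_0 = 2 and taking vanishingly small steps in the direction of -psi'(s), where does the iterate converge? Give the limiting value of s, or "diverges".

1

psi'(s) = 45(s - 4)(s - 3)(s - 1)(s + 4), so psi'(2) = 540.
Gradient descent moves in the -psi' direction, i.e. s is decreasing.
The nearest critical point in that direction is s = 1, where psi'' = 1350 > 0 (a local minimum). The iterate converges there.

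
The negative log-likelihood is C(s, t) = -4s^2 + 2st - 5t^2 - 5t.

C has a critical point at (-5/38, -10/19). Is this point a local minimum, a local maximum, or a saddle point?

local maximum

The Hessian of C is constant: H = [[-8, 2], [2, -10]].
det(H) = (-8)·(-10) − 2² = 76.
det(H) > 0 and tr(H) = -18 < 0, so H is negative definite and the point is a local maximum.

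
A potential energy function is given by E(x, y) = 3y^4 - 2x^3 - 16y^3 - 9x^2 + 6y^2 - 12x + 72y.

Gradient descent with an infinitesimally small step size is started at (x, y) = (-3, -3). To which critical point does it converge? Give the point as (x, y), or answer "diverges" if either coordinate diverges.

(-2, -1)

E is separable, so gradient descent decouples: x follows -∂E/∂x, y follows -∂E/∂y.
∂E/∂x = -6(x + 1)(x + 2); at x=-3 this is -12, so x increases.
∂E/∂y = 12(y - 3)(y - 2)(y + 1); at y=-3 this is -720, so y increases.
x converges to its nearest critical value -2 (a local min of the x-part); y converges to -1. The iterate converges to (-2, -1).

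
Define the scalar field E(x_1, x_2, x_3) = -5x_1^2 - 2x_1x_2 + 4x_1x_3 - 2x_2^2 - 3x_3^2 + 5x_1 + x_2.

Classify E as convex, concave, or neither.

concave

E is quadratic, so its Hessian is the constant matrix H = [[-10, -2, 4], [-2, -4, 0], [4, 0, -6]].
Leading principal minors: -10, 36, -152.
Signs alternate −, +, − ⇒ H ≺ 0 ⇒ concave.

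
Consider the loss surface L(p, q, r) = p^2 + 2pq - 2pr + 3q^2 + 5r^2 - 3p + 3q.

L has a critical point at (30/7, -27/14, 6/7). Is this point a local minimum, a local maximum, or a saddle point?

The Hessian is constant: H = [[2, 2, -2], [2, 6, 0], [-2, 0, 10]].
Leading principal minors: Δ₁ = 2, Δ₂ = 8, Δ₃ = 56.
All leading minors are positive, so H is positive definite: a local minimum.

local minimum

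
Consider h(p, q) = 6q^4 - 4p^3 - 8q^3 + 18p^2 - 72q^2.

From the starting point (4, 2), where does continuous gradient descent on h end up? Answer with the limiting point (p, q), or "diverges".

diverges

h is separable, so gradient descent decouples: p follows -∂h/∂p, q follows -∂h/∂q.
∂h/∂p = -12p(p - 3); at p=4 this is -48, so p increases.
∂h/∂q = 24q(q - 3)(q + 2); at q=2 this is -192, so q increases.
The p-coordinate has no critical point in that direction and runs off to infinity.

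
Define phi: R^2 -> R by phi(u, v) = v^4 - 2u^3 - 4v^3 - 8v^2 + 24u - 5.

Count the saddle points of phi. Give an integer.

phi separates as a function of u plus a function of v, so ∇phi=0 decouples.
∂phi/∂u = -6(u - 2)(u + 2) = 0 at u ∈ {-2, 2}; ∂phi/∂v = 4v(v - 4)(v + 1) = 0 at v ∈ {-1, 0, 4}.
The Hessian is diagonal: diag(phi_uu, phi_vv). Second derivatives: phi_uu(-2)=24, phi_uu(2)=-24; phi_vv(-1)=20, phi_vv(0)=-16, phi_vv(4)=80.
Saddle points occur where the two diagonal entries have opposite signs: (-2, 0), (2, -1), (2, 4). Count: 3.

3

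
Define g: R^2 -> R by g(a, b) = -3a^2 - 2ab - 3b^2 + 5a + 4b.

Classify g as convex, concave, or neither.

concave

g is quadratic, so its Hessian is the constant matrix H = [[-6, -2], [-2, -6]].
det(H) = 32, tr(H) = -12.
det(H) > 0 and tr(H) < 0, so H is negative definite everywhere: concave.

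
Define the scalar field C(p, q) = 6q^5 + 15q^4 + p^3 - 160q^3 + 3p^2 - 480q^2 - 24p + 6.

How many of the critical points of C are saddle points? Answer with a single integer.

C separates as a function of p plus a function of q, so ∇C=0 decouples.
∂C/∂p = 3(p - 2)(p + 4) = 0 at p ∈ {-4, 2}; ∂C/∂q = 30q(q - 4)(q + 2)(q + 4) = 0 at q ∈ {-4, -2, 0, 4}.
The Hessian is diagonal: diag(C_pp, C_qq). Second derivatives: C_pp(-4)=-18, C_pp(2)=18; C_qq(-4)=-1920, C_qq(-2)=720, C_qq(0)=-960, C_qq(4)=5760.
Saddle points occur where the two diagonal entries have opposite signs: (-4, -2), (-4, 4), (2, -4), (2, 0). Count: 4.

4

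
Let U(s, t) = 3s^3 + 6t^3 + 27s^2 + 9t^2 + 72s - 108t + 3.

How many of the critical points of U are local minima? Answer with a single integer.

U separates as a function of s plus a function of t, so ∇U=0 decouples.
∂U/∂s = 9(s + 2)(s + 4) = 0 at s ∈ {-4, -2}; ∂U/∂t = 18(t - 2)(t + 3) = 0 at t ∈ {-3, 2}.
The Hessian is diagonal: diag(U_ss, U_tt). Second derivatives: U_ss(-4)=-18, U_ss(-2)=18; U_tt(-3)=-90, U_tt(2)=90.
Local minima occur where both diagonal entries positive: (-2, 2). Count: 1.

1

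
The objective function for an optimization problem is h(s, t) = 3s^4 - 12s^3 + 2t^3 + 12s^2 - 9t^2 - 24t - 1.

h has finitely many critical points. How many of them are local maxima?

1

h separates as a function of s plus a function of t, so ∇h=0 decouples.
∂h/∂s = 12s(s - 2)(s - 1) = 0 at s ∈ {0, 1, 2}; ∂h/∂t = 6(t - 4)(t + 1) = 0 at t ∈ {-1, 4}.
The Hessian is diagonal: diag(h_ss, h_tt). Second derivatives: h_ss(0)=24, h_ss(1)=-12, h_ss(2)=24; h_tt(-1)=-30, h_tt(4)=30.
Local maxima occur where both diagonal entries negative: (1, -1). Count: 1.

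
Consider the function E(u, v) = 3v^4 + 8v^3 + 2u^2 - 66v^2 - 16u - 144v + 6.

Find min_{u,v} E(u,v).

-593

E(u,v) separates as P(u) + Q(v) + 6, so its minimum is min P + min Q + 6.
P'(u) = 4u - 16 vanishes at u ∈ {4}; Q'(v) = 12(v - 3)(v + 1)(v + 4) vanishes at v ∈ {-4, -1, 3}.
Local minima of P (where P''>0): P(4)=-32. Local minima of Q: Q(-4)=-224, Q(3)=-567.
So the global minimum of E is P(4) + Q(3) + 6 = -32 − 567 + 6 = -593, attained at (4, 3).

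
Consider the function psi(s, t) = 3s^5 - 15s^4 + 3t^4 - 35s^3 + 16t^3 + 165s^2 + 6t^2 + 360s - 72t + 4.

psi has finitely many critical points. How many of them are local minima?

4

psi separates as a function of s plus a function of t, so ∇psi=0 decouples.
∂psi/∂s = 15(s - 4)(s - 3)(s + 1)(s + 2) = 0 at s ∈ {-2, -1, 3, 4}; ∂psi/∂t = 12(t - 1)(t + 2)(t + 3) = 0 at t ∈ {-3, -2, 1}.
The Hessian is diagonal: diag(psi_ss, psi_tt). Second derivatives: psi_ss(-2)=-450, psi_ss(-1)=300, psi_ss(3)=-300, psi_ss(4)=450; psi_tt(-3)=48, psi_tt(-2)=-36, psi_tt(1)=144.
Local minima occur where both diagonal entries positive: (-1, -3), (-1, 1), (4, -3), (4, 1). Count: 4.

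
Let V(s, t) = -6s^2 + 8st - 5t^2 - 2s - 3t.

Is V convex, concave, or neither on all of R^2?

V is quadratic, so its Hessian is the constant matrix H = [[-12, 8], [8, -10]].
det(H) = 56, tr(H) = -22.
det(H) > 0 and tr(H) < 0, so H is negative definite everywhere: concave.

concave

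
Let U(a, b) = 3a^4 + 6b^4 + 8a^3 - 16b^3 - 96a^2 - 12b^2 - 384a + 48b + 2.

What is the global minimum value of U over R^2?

U(a,b) separates as P(a) + Q(b) + 2, so its minimum is min P + min Q + 2.
P'(a) = 12(a - 4)(a + 2)(a + 4) vanishes at a ∈ {-4, -2, 4}; Q'(b) = 24(b - 2)(b - 1)(b + 1) vanishes at b ∈ {-1, 1, 2}.
Local minima of P (where P''>0): P(-4)=256, P(4)=-1792. Local minima of Q: Q(-1)=-38, Q(2)=16.
So the global minimum of U is P(4) + Q(-1) + 2 = -1792 − 38 + 2 = -1828, attained at (4, -1).

-1828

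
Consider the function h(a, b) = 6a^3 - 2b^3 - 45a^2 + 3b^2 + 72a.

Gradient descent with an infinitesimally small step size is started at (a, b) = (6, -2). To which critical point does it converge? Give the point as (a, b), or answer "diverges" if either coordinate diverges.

(4, 0)

h is separable, so gradient descent decouples: a follows -∂h/∂a, b follows -∂h/∂b.
∂h/∂a = 18(a - 4)(a - 1); at a=6 this is 180, so a decreases.
∂h/∂b = -6b(b - 1); at b=-2 this is -36, so b increases.
a converges to its nearest critical value 4 (a local min of the a-part); b converges to 0. The iterate converges to (4, 0).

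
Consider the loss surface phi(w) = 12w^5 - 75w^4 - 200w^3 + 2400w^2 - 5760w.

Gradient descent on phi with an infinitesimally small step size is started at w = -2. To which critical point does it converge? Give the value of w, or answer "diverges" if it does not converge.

2

phi'(w) = 60(w - 4)(w - 3)(w - 2)(w + 4), so phi'(-2) = -14400.
Gradient descent moves in the -phi' direction, i.e. w is increasing.
The nearest critical point in that direction is w = 2, where phi'' = 720 > 0 (a local minimum). The iterate converges there.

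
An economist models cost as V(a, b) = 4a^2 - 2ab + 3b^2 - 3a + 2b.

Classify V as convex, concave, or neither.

V is quadratic, so its Hessian is the constant matrix H = [[8, -2], [-2, 6]].
det(H) = 44, tr(H) = 14.
det(H) > 0 and tr(H) > 0, so H is positive definite everywhere: convex.

convex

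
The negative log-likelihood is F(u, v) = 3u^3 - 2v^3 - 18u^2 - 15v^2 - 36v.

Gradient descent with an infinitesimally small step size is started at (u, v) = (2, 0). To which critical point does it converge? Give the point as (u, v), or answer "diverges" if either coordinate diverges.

F is separable, so gradient descent decouples: u follows -∂F/∂u, v follows -∂F/∂v.
∂F/∂u = 9u(u - 4); at u=2 this is -36, so u increases.
∂F/∂v = -6(v + 2)(v + 3); at v=0 this is -36, so v increases.
The v-coordinate has no critical point in that direction and runs off to infinity.

diverges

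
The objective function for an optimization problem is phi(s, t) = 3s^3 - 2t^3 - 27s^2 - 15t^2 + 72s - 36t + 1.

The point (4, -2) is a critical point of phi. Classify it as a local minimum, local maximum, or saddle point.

The mixed partial ∂²phi/∂s∂t is 0, so the Hessian at any point is diag(phi_ss, phi_tt) = diag(18(s - 3), -6(2t + 5)).
At (4, -2): H = diag(18, -6).
The eigenvalues have opposite signs, so H is indefinite: a saddle point.

saddle point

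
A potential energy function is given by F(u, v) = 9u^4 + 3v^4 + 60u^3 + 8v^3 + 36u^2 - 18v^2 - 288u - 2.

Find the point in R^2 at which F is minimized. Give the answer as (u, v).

(1, -3)

F(u,v) separates as P(u) + Q(v) − 2, so its minimum is min P + min Q − 2.
P'(u) = 36(u - 1)(u + 2)(u + 4) vanishes at u ∈ {-4, -2, 1}; Q'(v) = 12v(v - 1)(v + 3) vanishes at v ∈ {-3, 0, 1}.
Local minima of P (where P''>0): P(-4)=192, P(1)=-183. Local minima of Q: Q(-3)=-135, Q(1)=-7.
So the global minimum of F is P(1) + Q(-3) − 2 = -183 − 135 − 2 = -320, attained at (1, -3).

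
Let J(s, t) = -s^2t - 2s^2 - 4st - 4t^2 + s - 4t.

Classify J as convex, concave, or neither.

The term -s^2t is cubic, so the Hessian is not constant.
∂²J/∂s² = -2t - 4, which takes both signs as t varies (negative for sufficiently large t). A diagonal entry of the Hessian changing sign means the Hessian is neither positive- nor negative-semidefinite on all of R^2.

neither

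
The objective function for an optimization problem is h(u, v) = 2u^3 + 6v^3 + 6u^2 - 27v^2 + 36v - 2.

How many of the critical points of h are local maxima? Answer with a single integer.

1

h separates as a function of u plus a function of v, so ∇h=0 decouples.
∂h/∂u = 6u(u + 2) = 0 at u ∈ {-2, 0}; ∂h/∂v = 18(v - 2)(v - 1) = 0 at v ∈ {1, 2}.
The Hessian is diagonal: diag(h_uu, h_vv). Second derivatives: h_uu(-2)=-12, h_uu(0)=12; h_vv(1)=-18, h_vv(2)=18.
Local maxima occur where both diagonal entries negative: (-2, 1). Count: 1.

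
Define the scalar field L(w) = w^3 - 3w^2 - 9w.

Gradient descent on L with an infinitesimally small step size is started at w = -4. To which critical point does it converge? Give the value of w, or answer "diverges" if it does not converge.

diverges

L'(w) = 3(w - 3)(w + 1), so L'(-4) = 63.
Gradient descent moves in the -L' direction, i.e. w is decreasing.
There is no critical point below w=-4, and L' keeps the same sign, so the iterate runs off to −∞.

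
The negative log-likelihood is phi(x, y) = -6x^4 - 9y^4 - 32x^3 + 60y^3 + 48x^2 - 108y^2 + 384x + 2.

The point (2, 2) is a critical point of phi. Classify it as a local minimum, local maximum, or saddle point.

saddle point

The mixed partial ∂²phi/∂x∂y is 0, so the Hessian at any point is diag(phi_xx, phi_yy) = diag(24(-3x^2 - 8x + 4), 36(-3y^2 + 10y - 6)).
At (2, 2): H = diag(-576, 72).
The eigenvalues have opposite signs, so H is indefinite: a saddle point.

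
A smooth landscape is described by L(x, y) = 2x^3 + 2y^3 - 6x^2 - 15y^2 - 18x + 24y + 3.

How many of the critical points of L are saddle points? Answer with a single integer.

2

L separates as a function of x plus a function of y, so ∇L=0 decouples.
∂L/∂x = 6(x - 3)(x + 1) = 0 at x ∈ {-1, 3}; ∂L/∂y = 6(y - 4)(y - 1) = 0 at y ∈ {1, 4}.
The Hessian is diagonal: diag(L_xx, L_yy). Second derivatives: L_xx(-1)=-24, L_xx(3)=24; L_yy(1)=-18, L_yy(4)=18.
Saddle points occur where the two diagonal entries have opposite signs: (-1, 4), (3, 1). Count: 2.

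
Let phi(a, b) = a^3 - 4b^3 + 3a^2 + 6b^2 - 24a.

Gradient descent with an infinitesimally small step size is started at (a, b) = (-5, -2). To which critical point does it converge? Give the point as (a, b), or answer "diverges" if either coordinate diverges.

phi is separable, so gradient descent decouples: a follows -∂phi/∂a, b follows -∂phi/∂b.
∂phi/∂a = 3(a - 2)(a + 4); at a=-5 this is 21, so a decreases.
∂phi/∂b = -12b(b - 1); at b=-2 this is -72, so b increases.
The a-coordinate has no critical point in that direction and runs off to infinity.

diverges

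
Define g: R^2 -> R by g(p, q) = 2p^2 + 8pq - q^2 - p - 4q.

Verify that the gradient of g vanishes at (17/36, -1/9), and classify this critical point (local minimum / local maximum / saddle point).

∇g = (4p + 8q - 1, 8p - 2q - 4); substituting (17/36, -1/9) gives ∇g = (0, 0), so (17/36, -1/9) is indeed a critical point.
The Hessian of g is constant: H = [[4, 8], [8, -2]].
det(H) = 4·(-2) − 8² = -72.
Since det(H) < 0, H is indefinite and the critical point is a saddle point.

saddle point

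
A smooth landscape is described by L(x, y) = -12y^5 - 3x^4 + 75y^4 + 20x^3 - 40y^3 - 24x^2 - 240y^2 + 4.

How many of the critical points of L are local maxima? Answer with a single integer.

4

L separates as a function of x plus a function of y, so ∇L=0 decouples.
∂L/∂x = -12x(x - 4)(x - 1) = 0 at x ∈ {0, 1, 4}; ∂L/∂y = -60y(y - 4)(y - 2)(y + 1) = 0 at y ∈ {-1, 0, 2, 4}.
The Hessian is diagonal: diag(L_xx, L_yy). Second derivatives: L_xx(0)=-48, L_xx(1)=36, L_xx(4)=-144; L_yy(-1)=900, L_yy(0)=-480, L_yy(2)=720, L_yy(4)=-2400.
Local maxima occur where both diagonal entries negative: (0, 0), (0, 4), (4, 0), (4, 4). Count: 4.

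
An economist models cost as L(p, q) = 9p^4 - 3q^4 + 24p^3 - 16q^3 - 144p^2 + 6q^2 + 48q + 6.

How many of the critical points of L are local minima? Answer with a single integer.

L separates as a function of p plus a function of q, so ∇L=0 decouples.
∂L/∂p = 36p(p - 2)(p + 4) = 0 at p ∈ {-4, 0, 2}; ∂L/∂q = -12(q - 1)(q + 1)(q + 4) = 0 at q ∈ {-4, -1, 1}.
The Hessian is diagonal: diag(L_pp, L_qq). Second derivatives: L_pp(-4)=864, L_pp(0)=-288, L_pp(2)=432; L_qq(-4)=-180, L_qq(-1)=72, L_qq(1)=-120.
Local minima occur where both diagonal entries positive: (-4, -1), (2, -1). Count: 2.

2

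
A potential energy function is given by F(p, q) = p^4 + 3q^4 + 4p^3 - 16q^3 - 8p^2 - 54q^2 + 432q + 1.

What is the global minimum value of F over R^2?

-1234

F(p,q) separates as A(p) + B(q) + 1, so its minimum is min A + min B + 1.
A'(p) = 4p(p - 1)(p + 4) vanishes at p ∈ {-4, 0, 1}; B'(q) = 12(q - 4)(q - 3)(q + 3) vanishes at q ∈ {-3, 3, 4}.
Local minima of A (where A''>0): A(-4)=-128, A(1)=-3. Local minima of B: B(-3)=-1107, B(4)=608.
So the global minimum of F is A(-4) + B(-3) + 1 = -128 − 1107 + 1 = -1234, attained at (-4, -3).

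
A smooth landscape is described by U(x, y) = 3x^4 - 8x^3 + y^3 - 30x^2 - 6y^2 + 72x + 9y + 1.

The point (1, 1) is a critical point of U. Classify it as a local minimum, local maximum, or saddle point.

local maximum

The mixed partial ∂²U/∂x∂y is 0, so the Hessian at any point is diag(U_xx, U_yy) = diag(12(3x^2 - 4x - 5), 6(y - 2)).
At (1, 1): H = diag(-72, -6).
Both eigenvalues are negative, so H is negative definite: a local maximum.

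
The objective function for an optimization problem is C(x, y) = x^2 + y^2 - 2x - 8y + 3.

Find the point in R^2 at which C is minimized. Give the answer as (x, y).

(1, 4)

C(x,y) separates as P(x) + Q(y) + 3, so its minimum is min P + min Q + 3.
P'(x) = 2x - 2 vanishes at x ∈ {1}; Q'(y) = 2y - 8 vanishes at y ∈ {4}.
Local minima of P (where P''>0): P(1)=-1. Local minima of Q: Q(4)=-16.
So the global minimum of C is P(1) + Q(4) + 3 = -1 − 16 + 3 = -14, attained at (1, 4).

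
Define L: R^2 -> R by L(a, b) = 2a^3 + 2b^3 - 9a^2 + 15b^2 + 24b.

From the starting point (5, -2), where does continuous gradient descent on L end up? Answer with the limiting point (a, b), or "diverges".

(3, -1)

L is separable, so gradient descent decouples: a follows -∂L/∂a, b follows -∂L/∂b.
∂L/∂a = 6a(a - 3); at a=5 this is 60, so a decreases.
∂L/∂b = 6(b + 1)(b + 4); at b=-2 this is -12, so b increases.
a converges to its nearest critical value 3 (a local min of the a-part); b converges to -1. The iterate converges to (3, -1).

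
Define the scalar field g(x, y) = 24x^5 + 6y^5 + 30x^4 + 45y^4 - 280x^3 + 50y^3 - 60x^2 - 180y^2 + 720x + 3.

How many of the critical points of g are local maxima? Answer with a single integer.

g separates as a function of x plus a function of y, so ∇g=0 decouples.
∂g/∂x = 120(x - 2)(x - 1)(x + 1)(x + 3) = 0 at x ∈ {-3, -1, 1, 2}; ∂g/∂y = 30y(y - 1)(y + 3)(y + 4) = 0 at y ∈ {-4, -3, 0, 1}.
The Hessian is diagonal: diag(g_xx, g_yy). Second derivatives: g_xx(-3)=-4800, g_xx(-1)=1440, g_xx(1)=-960, g_xx(2)=1800; g_yy(-4)=-600, g_yy(-3)=360, g_yy(0)=-360, g_yy(1)=600.
Local maxima occur where both diagonal entries negative: (-3, -4), (-3, 0), (1, -4), (1, 0). Count: 4.

4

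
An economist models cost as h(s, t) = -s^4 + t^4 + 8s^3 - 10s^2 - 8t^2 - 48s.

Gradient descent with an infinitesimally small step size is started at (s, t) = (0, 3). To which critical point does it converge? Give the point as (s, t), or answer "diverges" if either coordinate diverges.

h is separable, so gradient descent decouples: s follows -∂h/∂s, t follows -∂h/∂t.
∂h/∂s = -4(s - 4)(s - 3)(s + 1); at s=0 this is -48, so s increases.
∂h/∂t = 4t(t - 2)(t + 2); at t=3 this is 60, so t decreases.
s converges to its nearest critical value 3 (a local min of the s-part); t converges to 2. The iterate converges to (3, 2).

(3, 2)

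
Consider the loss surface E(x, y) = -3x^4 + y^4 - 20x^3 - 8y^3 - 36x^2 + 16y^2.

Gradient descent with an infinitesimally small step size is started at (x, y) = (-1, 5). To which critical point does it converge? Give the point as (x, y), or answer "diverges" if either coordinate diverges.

E is separable, so gradient descent decouples: x follows -∂E/∂x, y follows -∂E/∂y.
∂E/∂x = -12x(x + 2)(x + 3); at x=-1 this is 24, so x decreases.
∂E/∂y = 4y(y - 4)(y - 2); at y=5 this is 60, so y decreases.
x converges to its nearest critical value -2 (a local min of the x-part); y converges to 4. The iterate converges to (-2, 4).

(-2, 4)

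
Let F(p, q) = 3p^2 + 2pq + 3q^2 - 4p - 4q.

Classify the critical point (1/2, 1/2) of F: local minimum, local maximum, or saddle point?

local minimum

The Hessian of F is constant: H = [[6, 2], [2, 6]].
det(H) = 6·6 − 2² = 32.
det(H) > 0 and tr(H) = 12 > 0, so H is positive definite and the point is a local minimum.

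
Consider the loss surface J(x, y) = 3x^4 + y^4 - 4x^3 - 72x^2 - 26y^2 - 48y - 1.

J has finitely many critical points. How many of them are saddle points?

J separates as a function of x plus a function of y, so ∇J=0 decouples.
∂J/∂x = 12x(x - 4)(x + 3) = 0 at x ∈ {-3, 0, 4}; ∂J/∂y = 4(y - 4)(y + 1)(y + 3) = 0 at y ∈ {-3, -1, 4}.
The Hessian is diagonal: diag(J_xx, J_yy). Second derivatives: J_xx(-3)=252, J_xx(0)=-144, J_xx(4)=336; J_yy(-3)=56, J_yy(-1)=-40, J_yy(4)=140.
Saddle points occur where the two diagonal entries have opposite signs: (-3, -1), (0, -3), (0, 4), (4, -1). Count: 4.

4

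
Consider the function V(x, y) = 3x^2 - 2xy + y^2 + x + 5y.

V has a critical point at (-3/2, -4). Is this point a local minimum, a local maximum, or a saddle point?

local minimum

The Hessian of V is constant: H = [[6, -2], [-2, 2]].
det(H) = 6·2 − (-2)² = 8.
det(H) > 0 and tr(H) = 8 > 0, so H is positive definite and the point is a local minimum.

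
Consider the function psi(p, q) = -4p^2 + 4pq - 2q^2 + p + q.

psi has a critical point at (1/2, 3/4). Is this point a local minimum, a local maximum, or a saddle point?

local maximum

The Hessian of psi is constant: H = [[-8, 4], [4, -4]].
det(H) = (-8)·(-4) − 4² = 16.
det(H) > 0 and tr(H) = -12 < 0, so H is negative definite and the point is a local maximum.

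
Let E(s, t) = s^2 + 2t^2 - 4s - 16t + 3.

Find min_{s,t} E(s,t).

E(s,t) separates as P(s) + Q(t) + 3, so its minimum is min P + min Q + 3.
P'(s) = 2s - 4 vanishes at s ∈ {2}; Q'(t) = 4(t - 4) vanishes at t ∈ {4}.
Local minima of P (where P''>0): P(2)=-4. Local minima of Q: Q(4)=-32.
So the global minimum of E is P(2) + Q(4) + 3 = -4 − 32 + 3 = -33, attained at (2, 4).

-33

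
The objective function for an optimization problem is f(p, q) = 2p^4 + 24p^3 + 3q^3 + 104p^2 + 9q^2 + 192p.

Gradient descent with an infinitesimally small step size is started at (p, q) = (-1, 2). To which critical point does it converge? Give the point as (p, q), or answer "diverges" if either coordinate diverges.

f is separable, so gradient descent decouples: p follows -∂f/∂p, q follows -∂f/∂q.
∂f/∂p = 8(p + 2)(p + 3)(p + 4); at p=-1 this is 48, so p decreases.
∂f/∂q = 9q(q + 2); at q=2 this is 72, so q decreases.
p converges to its nearest critical value -2 (a local min of the p-part); q converges to 0. The iterate converges to (-2, 0).

(-2, 0)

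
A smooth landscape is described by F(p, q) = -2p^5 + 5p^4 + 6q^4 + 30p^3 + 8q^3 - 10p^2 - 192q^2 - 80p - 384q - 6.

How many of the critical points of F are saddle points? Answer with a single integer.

F separates as a function of p plus a function of q, so ∇F=0 decouples.
∂F/∂p = -10(p - 4)(p - 1)(p + 1)(p + 2) = 0 at p ∈ {-2, -1, 1, 4}; ∂F/∂q = 24(q - 4)(q + 1)(q + 4) = 0 at q ∈ {-4, -1, 4}.
The Hessian is diagonal: diag(F_pp, F_qq). Second derivatives: F_pp(-2)=180, F_pp(-1)=-100, F_pp(1)=180, F_pp(4)=-900; F_qq(-4)=576, F_qq(-1)=-360, F_qq(4)=960.
Saddle points occur where the two diagonal entries have opposite signs: (-2, -1), (-1, -4), (-1, 4), (1, -1), (4, -4), (4, 4). Count: 6.

6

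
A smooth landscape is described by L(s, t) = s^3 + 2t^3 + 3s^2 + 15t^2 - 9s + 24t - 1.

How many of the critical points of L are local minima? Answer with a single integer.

1

L separates as a function of s plus a function of t, so ∇L=0 decouples.
∂L/∂s = 3(s - 1)(s + 3) = 0 at s ∈ {-3, 1}; ∂L/∂t = 6(t + 1)(t + 4) = 0 at t ∈ {-4, -1}.
The Hessian is diagonal: diag(L_ss, L_tt). Second derivatives: L_ss(-3)=-12, L_ss(1)=12; L_tt(-4)=-18, L_tt(-1)=18.
Local minima occur where both diagonal entries positive: (1, -1). Count: 1.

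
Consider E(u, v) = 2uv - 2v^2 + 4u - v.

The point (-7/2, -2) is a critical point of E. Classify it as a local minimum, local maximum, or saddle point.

The Hessian of E is constant: H = [[0, 2], [2, -4]].
det(H) = 0·(-4) − 2² = -4.
Since det(H) < 0, H is indefinite and the critical point is a saddle point.

saddle point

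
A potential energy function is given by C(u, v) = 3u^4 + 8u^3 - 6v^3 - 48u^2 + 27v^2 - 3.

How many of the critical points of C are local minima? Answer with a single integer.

C separates as a function of u plus a function of v, so ∇C=0 decouples.
∂C/∂u = 12u(u - 2)(u + 4) = 0 at u ∈ {-4, 0, 2}; ∂C/∂v = -18v(v - 3) = 0 at v ∈ {0, 3}.
The Hessian is diagonal: diag(C_uu, C_vv). Second derivatives: C_uu(-4)=288, C_uu(0)=-96, C_uu(2)=144; C_vv(0)=54, C_vv(3)=-54.
Local minima occur where both diagonal entries positive: (-4, 0), (2, 0). Count: 2.

2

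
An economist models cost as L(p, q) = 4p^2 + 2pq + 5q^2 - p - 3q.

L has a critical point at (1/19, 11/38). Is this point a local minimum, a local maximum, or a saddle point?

The Hessian of L is constant: H = [[8, 2], [2, 10]].
det(H) = 8·10 − 2² = 76.
det(H) > 0 and tr(H) = 18 > 0, so H is positive definite and the point is a local minimum.

local minimum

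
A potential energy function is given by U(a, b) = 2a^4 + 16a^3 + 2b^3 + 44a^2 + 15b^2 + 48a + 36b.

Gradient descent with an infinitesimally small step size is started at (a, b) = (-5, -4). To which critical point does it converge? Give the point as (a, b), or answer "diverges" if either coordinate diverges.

diverges

U is separable, so gradient descent decouples: a follows -∂U/∂a, b follows -∂U/∂b.
∂U/∂a = 8(a + 1)(a + 2)(a + 3); at a=-5 this is -192, so a increases.
∂U/∂b = 6(b + 2)(b + 3); at b=-4 this is 12, so b decreases.
The b-coordinate has no critical point in that direction and runs off to infinity.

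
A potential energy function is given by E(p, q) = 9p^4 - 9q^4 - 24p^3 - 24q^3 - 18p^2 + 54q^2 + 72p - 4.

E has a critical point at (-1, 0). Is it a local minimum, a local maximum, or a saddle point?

local minimum

The mixed partial ∂²E/∂p∂q is 0, so the Hessian at any point is diag(E_pp, E_qq) = diag(36(3p^2 - 4p - 1), 36(-3q^2 - 4q + 3)).
At (-1, 0): H = diag(216, 108).
Both eigenvalues are positive, so H is positive definite: a local minimum.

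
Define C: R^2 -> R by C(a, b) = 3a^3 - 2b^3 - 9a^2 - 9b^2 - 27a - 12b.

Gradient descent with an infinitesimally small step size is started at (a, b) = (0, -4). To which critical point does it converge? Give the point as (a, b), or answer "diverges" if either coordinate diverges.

(3, -2)

C is separable, so gradient descent decouples: a follows -∂C/∂a, b follows -∂C/∂b.
∂C/∂a = 9(a - 3)(a + 1); at a=0 this is -27, so a increases.
∂C/∂b = -6(b + 1)(b + 2); at b=-4 this is -36, so b increases.
a converges to its nearest critical value 3 (a local min of the a-part); b converges to -2. The iterate converges to (3, -2).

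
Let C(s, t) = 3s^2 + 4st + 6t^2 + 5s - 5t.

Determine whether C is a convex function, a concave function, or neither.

C is quadratic, so its Hessian is the constant matrix H = [[6, 4], [4, 12]].
det(H) = 56, tr(H) = 18.
det(H) > 0 and tr(H) > 0, so H is positive definite everywhere: convex.

convex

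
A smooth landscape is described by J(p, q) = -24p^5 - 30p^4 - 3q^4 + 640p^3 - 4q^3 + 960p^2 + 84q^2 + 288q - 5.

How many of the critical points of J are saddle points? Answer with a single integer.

6

J separates as a function of p plus a function of q, so ∇J=0 decouples.
∂J/∂p = -120p(p - 4)(p + 1)(p + 4) = 0 at p ∈ {-4, -1, 0, 4}; ∂J/∂q = -12(q - 4)(q + 2)(q + 3) = 0 at q ∈ {-3, -2, 4}.
The Hessian is diagonal: diag(J_pp, J_qq). Second derivatives: J_pp(-4)=11520, J_pp(-1)=-1800, J_pp(0)=1920, J_pp(4)=-19200; J_qq(-3)=-84, J_qq(-2)=72, J_qq(4)=-504.
Saddle points occur where the two diagonal entries have opposite signs: (-4, -3), (-4, 4), (-1, -2), (0, -3), (0, 4), (4, -2). Count: 6.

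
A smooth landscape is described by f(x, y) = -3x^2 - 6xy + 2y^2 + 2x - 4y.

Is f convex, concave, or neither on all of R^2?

f is quadratic, so its Hessian is the constant matrix H = [[-6, -6], [-6, 4]].
det(H) = -60, tr(H) = -2.
det(H) < 0, so H is indefinite: neither convex nor concave.

neither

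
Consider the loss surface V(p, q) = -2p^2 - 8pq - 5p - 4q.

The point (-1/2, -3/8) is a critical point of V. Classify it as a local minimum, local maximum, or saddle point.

saddle point

The Hessian of V is constant: H = [[-4, -8], [-8, 0]].
det(H) = (-4)·0 − (-8)² = -64.
Since det(H) < 0, H is indefinite and the critical point is a saddle point.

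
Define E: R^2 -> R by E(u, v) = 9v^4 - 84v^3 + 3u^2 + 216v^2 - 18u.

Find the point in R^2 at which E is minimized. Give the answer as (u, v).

(3, 0)

E(u,v) separates as P(u) + Q(v), so its minimum is min P + min Q.
P'(u) = 6u - 18 vanishes at u ∈ {3}; Q'(v) = 36v(v - 4)(v - 3) vanishes at v ∈ {0, 3, 4}.
Local minima of P (where P''>0): P(3)=-27. Local minima of Q: Q(0)=0, Q(4)=384.
So the global minimum of E is P(3) + Q(0) = -27 + 0 = -27, attained at (3, 0).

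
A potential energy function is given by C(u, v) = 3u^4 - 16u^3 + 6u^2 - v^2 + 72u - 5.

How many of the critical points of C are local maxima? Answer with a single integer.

C separates as a function of u plus a function of v, so ∇C=0 decouples.
∂C/∂u = 12(u - 3)(u - 2)(u + 1) = 0 at u ∈ {-1, 2, 3}; ∂C/∂v = -2v = 0 at v ∈ {0}.
The Hessian is diagonal: diag(C_uu, C_vv). Second derivatives: C_uu(-1)=144, C_uu(2)=-36, C_uu(3)=48; C_vv(0)=-2.
Local maxima occur where both diagonal entries negative: (2, 0). Count: 1.

1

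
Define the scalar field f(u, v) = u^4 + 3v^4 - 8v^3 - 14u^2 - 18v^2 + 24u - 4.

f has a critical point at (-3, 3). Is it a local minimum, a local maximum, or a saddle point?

local minimum

The mixed partial ∂²f/∂u∂v is 0, so the Hessian at any point is diag(f_uu, f_vv) = diag(4(3u^2 - 7), 12(3v^2 - 4v - 3)).
At (-3, 3): H = diag(80, 144).
Both eigenvalues are positive, so H is positive definite: a local minimum.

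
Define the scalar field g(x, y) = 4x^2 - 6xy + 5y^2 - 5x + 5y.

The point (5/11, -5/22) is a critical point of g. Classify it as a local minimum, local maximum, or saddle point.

The Hessian of g is constant: H = [[8, -6], [-6, 10]].
det(H) = 8·10 − (-6)² = 44.
det(H) > 0 and tr(H) = 18 > 0, so H is positive definite and the point is a local minimum.

local minimum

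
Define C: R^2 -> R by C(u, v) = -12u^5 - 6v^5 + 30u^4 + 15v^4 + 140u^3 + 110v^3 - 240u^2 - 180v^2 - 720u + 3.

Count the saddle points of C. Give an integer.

8

C separates as a function of u plus a function of v, so ∇C=0 decouples.
∂C/∂u = -60(u - 3)(u - 2)(u + 1)(u + 2) = 0 at u ∈ {-2, -1, 2, 3}; ∂C/∂v = -30v(v - 4)(v - 1)(v + 3) = 0 at v ∈ {-3, 0, 1, 4}.
The Hessian is diagonal: diag(C_uu, C_vv). Second derivatives: C_uu(-2)=1200, C_uu(-1)=-720, C_uu(2)=720, C_uu(3)=-1200; C_vv(-3)=2520, C_vv(0)=-360, C_vv(1)=360, C_vv(4)=-2520.
Saddle points occur where the two diagonal entries have opposite signs: (-2, 0), (-2, 4), (-1, -3), (-1, 1), (2, 0), (2, 4), (3, -3), (3, 1). Count: 8.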